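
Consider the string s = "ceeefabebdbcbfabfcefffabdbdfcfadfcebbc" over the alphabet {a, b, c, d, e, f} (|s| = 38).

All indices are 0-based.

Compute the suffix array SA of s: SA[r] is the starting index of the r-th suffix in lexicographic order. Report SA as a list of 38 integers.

rank→(start, suffix):
  0 → (22, 'abdbdfcfadfcebbc')
  1 → (5, 'abebdbcbfabfcefffabdbdfcfadfcebbc')
  2 → (14, 'abfcefffabdbdfcfadfcebbc')
  3 → (30, 'adfcebbc')
  4 → (35, 'bbc')
  5 → (36, 'bc')
  6 → (10, 'bcbfabfcefffabdbdfcfadfcebbc')
  7 → (8, 'bdbcbfabfcefffabdbdfcfadfcebbc')
  8 → (23, 'bdbdfcfadfcebbc')
  9 → (25, 'bdfcfadfcebbc')
  10 → (6, 'bebdbcbfabfcefffabdbdfcfadfcebbc')
  11 → (12, 'bfabfcefffabdbdfcfadfcebbc')
  12 → (15, 'bfcefffabdbdfcfadfcebbc')
  13 → (37, 'c')
  14 → (11, 'cbfabfcefffabdbdfcfadfcebbc')
  15 → (33, 'cebbc')
  16 → (0, 'ceeefabebdbcbfabfcefffabdbdfcfadfcebbc')
  17 → (17, 'cefffabdbdfcfadfcebbc')
  18 → (28, 'cfadfcebbc')
  19 → (9, 'dbcbfabfcefffabdbdfcfadfcebbc')
  20 → (24, 'dbdfcfadfcebbc')
  21 → (31, 'dfcebbc')
  22 → (26, 'dfcfadfcebbc')
  23 → (34, 'ebbc')
  24 → (7, 'ebdbcbfabfcefffabdbdfcfadfcebbc')
  25 → (1, 'eeefabebdbcbfabfcefffabdbdfcfadfcebbc')
  26 → (2, 'eefabebdbcbfabfcefffabdbdfcfadfcebbc')
  27 → (3, 'efabebdbcbfabfcefffabdbdfcfadfcebbc')
  28 → (18, 'efffabdbdfcfadfcebbc')
  29 → (21, 'fabdbdfcfadfcebbc')
  30 → (4, 'fabebdbcbfabfcefffabdbdfcfadfcebbc')
  31 → (13, 'fabfcefffabdbdfcfadfcebbc')
  32 → (29, 'fadfcebbc')
  33 → (32, 'fcebbc')
  34 → (16, 'fcefffabdbdfcfadfcebbc')
  35 → (27, 'fcfadfcebbc')
  36 → (20, 'ffabdbdfcfadfcebbc')
  37 → (19, 'fffabdbdfcfadfcebbc')

[22, 5, 14, 30, 35, 36, 10, 8, 23, 25, 6, 12, 15, 37, 11, 33, 0, 17, 28, 9, 24, 31, 26, 34, 7, 1, 2, 3, 18, 21, 4, 13, 29, 32, 16, 27, 20, 19]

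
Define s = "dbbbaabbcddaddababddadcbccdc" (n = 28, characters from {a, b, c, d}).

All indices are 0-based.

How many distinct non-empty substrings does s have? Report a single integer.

365

rank→(start, suffix):
  0 → (4, 'aabbcddaddababddadcbccdc')
  1 → (14, 'ababddadcbccdc')
  2 → (5, 'abbcddaddababddadcbccdc')
  3 → (16, 'abddadcbccdc')
  4 → (20, 'adcbccdc')
  5 → (11, 'addababddadcbccdc')
  6 → (3, 'baabbcddaddababddadcbccdc')
  7 → (15, 'babddadcbccdc')
  8 → (2, 'bbaabbcddaddababddadcbccdc')
  9 → (1, 'bbbaabbcddaddababddadcbccdc')
  10 → (6, 'bbcddaddababddadcbccdc')
  11 → (23, 'bccdc')
  12 → (7, 'bcddaddababddadcbccdc')
  13 → (17, 'bddadcbccdc')
  14 → (27, 'c')
  15 → (22, 'cbccdc')
  16 → (24, 'ccdc')
  17 → (25, 'cdc')
  18 → (8, 'cddaddababddadcbccdc')
  19 → (13, 'dababddadcbccdc')
  20 → (19, 'dadcbccdc')
  21 → (10, 'daddababddadcbccdc')
  22 → (0, 'dbbbaabbcddaddababddadcbccdc')
  23 → (26, 'dc')
  24 → (21, 'dcbccdc')
  25 → (12, 'ddababddadcbccdc')
  26 → (18, 'ddadcbccdc')
  27 → (9, 'ddaddababddadcbccdc')

SA = [4, 14, 5, 16, 20, 11, 3, 15, 2, 1, 6, 23, 7, 17, 27, 22, 24, 25, 8, 13, 19, 10, 0, 26, 21, 12, 18, 9]
[i] adj suffixes → lcp
  [1] 4/14 → 1 ('a')
  [2] 14/5 → 2 ('ab')
  [3] 5/16 → 2 ('ab')
  [4] 16/20 → 1 ('a')
  [5] 20/11 → 2 ('ad')
  [6] 11/3 → 0 ('')
  [7] 3/15 → 2 ('ba')
  [8] 15/2 → 1 ('b')
  [9] 2/1 → 2 ('bb')
  [10] 1/6 → 2 ('bb')
  [11] 6/23 → 1 ('b')
  [12] 23/7 → 2 ('bc')
  [13] 7/17 → 1 ('b')
  [14] 17/27 → 0 ('')
  [15] 27/22 → 1 ('c')
  [16] 22/24 → 1 ('c')
  [17] 24/25 → 1 ('c')
  [18] 25/8 → 2 ('cd')
  [19] 8/13 → 0 ('')
  [20] 13/19 → 2 ('da')
  [21] 19/10 → 3 ('dad')
  [22] 10/0 → 1 ('d')
  [23] 0/26 → 1 ('d')
  [24] 26/21 → 2 ('dc')
  [25] 21/12 → 1 ('d')
  [26] 12/18 → 3 ('dda')
  [27] 18/9 → 4 ('ddad')

n(n+1)/2 = 28·29/2 = 406
Σ LCP = 0 + 1 + 2 + 2 + 1 + 2 + 0 + 2 + 1 + 2 + 2 + 1 + 2 + 1 + 0 + 1 + 1 + 1 + 2 + 0 + 2 + 3 + 1 + 1 + 2 + 1 + 3 + 4 = 41
distinct = 406 − 41 = 365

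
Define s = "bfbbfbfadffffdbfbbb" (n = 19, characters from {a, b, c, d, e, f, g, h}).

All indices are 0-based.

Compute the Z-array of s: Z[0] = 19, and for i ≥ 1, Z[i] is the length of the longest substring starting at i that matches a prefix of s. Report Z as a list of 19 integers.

[19, 0, 1, 3, 0, 2, 0, 0, 0, 0, 0, 0, 0, 0, 4, 0, 1, 1, 1]

Z[0]=19
i=1: outside box; Z[1]=0
i=2: outside box; Z[2]=1 grow→box=[2,3)
i=3: outside box; Z[3]=3 grow→box=[3,6)
i=4: min(r-i=2, Z[1]=0)=0; Z[4]=0
i=5: min(r-i=1, Z[2]=1)=1; Z[5]=2 grow→box=[5,7)
i=6: min(r-i=1, Z[1]=0)=0; Z[6]=0
i=7: outside box; Z[7]=0
i=8: outside box; Z[8]=0
i=9: outside box; Z[9]=0
i=10: outside box; Z[10]=0
i=11: outside box; Z[11]=0
i=12: outside box; Z[12]=0
i=13: outside box; Z[13]=0
i=14: outside box; Z[14]=4 grow→box=[14,18)
i=15: min(r-i=3, Z[1]=0)=0; Z[15]=0
i=16: min(r-i=2, Z[2]=1)=1; Z[16]=1
i=17: min(r-i=1, Z[3]=3)=1; Z[17]=1
i=18: outside box; Z[18]=1 grow→box=[18,19)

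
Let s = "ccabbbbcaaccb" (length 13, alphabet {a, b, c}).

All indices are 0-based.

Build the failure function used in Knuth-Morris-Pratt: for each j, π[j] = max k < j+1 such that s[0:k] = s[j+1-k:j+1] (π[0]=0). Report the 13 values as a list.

[0, 1, 0, 0, 0, 0, 0, 1, 0, 0, 1, 2, 0]

π[0] = 0
j=1 s[j]='c': π[1]=1 (border 'c')
j=2 s[j]='a': k: 1→0; π[2]=0 (border '')
j=3 s[j]='b': π[3]=0 (border '')
j=4 s[j]='b': π[4]=0 (border '')
j=5 s[j]='b': π[5]=0 (border '')
j=6 s[j]='b': π[6]=0 (border '')
j=7 s[j]='c': π[7]=1 (border 'c')
j=8 s[j]='a': k: 1→0; π[8]=0 (border '')
j=9 s[j]='a': π[9]=0 (border '')
j=10 s[j]='c': π[10]=1 (border 'c')
j=11 s[j]='c': π[11]=2 (border 'cc')
j=12 s[j]='b': k: 2→1→0; π[12]=0 (border '')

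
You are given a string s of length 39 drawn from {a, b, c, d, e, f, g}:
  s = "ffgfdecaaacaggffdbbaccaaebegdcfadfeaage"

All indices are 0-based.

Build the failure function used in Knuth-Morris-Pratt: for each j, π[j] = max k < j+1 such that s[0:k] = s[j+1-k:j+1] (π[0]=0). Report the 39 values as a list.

[0, 1, 0, 1, 0, 0, 0, 0, 0, 0, 0, 0, 0, 0, 1, 2, 0, 0, 0, 0, 0, 0, 0, 0, 0, 0, 0, 0, 0, 0, 1, 0, 0, 1, 0, 0, 0, 0, 0]

π[0] = 0
j=1 s[j]='f': π[1]=1 (border 'f')
j=2 s[j]='g': k: 1→0; π[2]=0 (border '')
j=3 s[j]='f': π[3]=1 (border 'f')
j=4 s[j]='d': k: 1→0; π[4]=0 (border '')
j=5 s[j]='e': π[5]=0 (border '')
j=6 s[j]='c': π[6]=0 (border '')
j=7 s[j]='a': π[7]=0 (border '')
j=8 s[j]='a': π[8]=0 (border '')
j=9 s[j]='a': π[9]=0 (border '')
j=10 s[j]='c': π[10]=0 (border '')
j=11 s[j]='a': π[11]=0 (border '')
j=12 s[j]='g': π[12]=0 (border '')
j=13 s[j]='g': π[13]=0 (border '')
j=14 s[j]='f': π[14]=1 (border 'f')
j=15 s[j]='f': π[15]=2 (border 'ff')
j=16 s[j]='d': k: 2→1→0; π[16]=0 (border '')
j=17 s[j]='b': π[17]=0 (border '')
j=18 s[j]='b': π[18]=0 (border '')
j=19 s[j]='a': π[19]=0 (border '')
j=20 s[j]='c': π[20]=0 (border '')
j=21 s[j]='c': π[21]=0 (border '')
j=22 s[j]='a': π[22]=0 (border '')
j=23 s[j]='a': π[23]=0 (border '')
j=24 s[j]='e': π[24]=0 (border '')
j=25 s[j]='b': π[25]=0 (border '')
j=26 s[j]='e': π[26]=0 (border '')
j=27 s[j]='g': π[27]=0 (border '')
j=28 s[j]='d': π[28]=0 (border '')
j=29 s[j]='c': π[29]=0 (border '')
j=30 s[j]='f': π[30]=1 (border 'f')
j=31 s[j]='a': k: 1→0; π[31]=0 (border '')
j=32 s[j]='d': π[32]=0 (border '')
j=33 s[j]='f': π[33]=1 (border 'f')
j=34 s[j]='e': k: 1→0; π[34]=0 (border '')
j=35 s[j]='a': π[35]=0 (border '')
j=36 s[j]='a': π[36]=0 (border '')
j=37 s[j]='g': π[37]=0 (border '')
j=38 s[j]='e': π[38]=0 (border '')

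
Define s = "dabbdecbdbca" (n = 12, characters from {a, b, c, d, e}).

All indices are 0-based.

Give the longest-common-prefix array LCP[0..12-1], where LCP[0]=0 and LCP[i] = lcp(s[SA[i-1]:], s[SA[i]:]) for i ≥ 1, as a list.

[0, 1, 0, 1, 1, 2, 0, 1, 0, 1, 1, 0]

sorted suffixes:
  #0 SA[0]=11  'a'
  #1 SA[1]=1  'abbdecbdbca'
  #2 SA[2]=2  'bbdecbdbca'
  #3 SA[3]=9  'bca'
  #4 SA[4]=7  'bdbca'
  #5 SA[5]=3  'bdecbdbca'
  #6 SA[6]=10  'ca'
  #7 SA[7]=6  'cbdbca'
  #8 SA[8]=0  'dabbdecbdbca'
  #9 SA[9]=8  'dbca'
  #10 SA[10]=4  'decbdbca'
  #11 SA[11]=5  'ecbdbca'

SA = [11, 1, 2, 9, 7, 3, 10, 6, 0, 8, 4, 5]
[i] adj suffixes → lcp
  [1] 11/1 → 1 ('a')
  [2] 1/2 → 0 ('')
  [3] 2/9 → 1 ('b')
  [4] 9/7 → 1 ('b')
  [5] 7/3 → 2 ('bd')
  [6] 3/10 → 0 ('')
  [7] 10/6 → 1 ('c')
  [8] 6/0 → 0 ('')
  [9] 0/8 → 1 ('d')
  [10] 8/4 → 1 ('d')
  [11] 4/5 → 0 ('')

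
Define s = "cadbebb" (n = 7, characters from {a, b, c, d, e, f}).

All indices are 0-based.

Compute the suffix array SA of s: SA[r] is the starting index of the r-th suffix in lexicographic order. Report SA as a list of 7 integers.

rank→(start, suffix):
  0 → (1, 'adbebb')
  1 → (6, 'b')
  2 → (5, 'bb')
  3 → (3, 'bebb')
  4 → (0, 'cadbebb')
  5 → (2, 'dbebb')
  6 → (4, 'ebb')

[1, 6, 5, 3, 0, 2, 4]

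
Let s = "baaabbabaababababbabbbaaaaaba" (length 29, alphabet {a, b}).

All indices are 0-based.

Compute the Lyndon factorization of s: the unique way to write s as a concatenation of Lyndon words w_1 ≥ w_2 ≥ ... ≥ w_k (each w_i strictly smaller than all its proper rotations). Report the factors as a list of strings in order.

["b", "aaabbabaababababbabbb", "aaaaab", "a"]

emit factor 1: 'b' (i=0, period=1)
emit factor 2: 'aaabbabaababababbabbb' (i=1, period=21)
emit factor 3: 'aaaaab' (i=22, period=6)
emit factor 4: 'a' (i=28, period=1)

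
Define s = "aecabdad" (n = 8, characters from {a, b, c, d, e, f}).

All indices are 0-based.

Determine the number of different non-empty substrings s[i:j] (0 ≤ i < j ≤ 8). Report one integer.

33

sorted suffixes:
  #0 SA[0]=3  'abdad'
  #1 SA[1]=6  'ad'
  #2 SA[2]=0  'aecabdad'
  #3 SA[3]=4  'bdad'
  #4 SA[4]=2  'cabdad'
  #5 SA[5]=7  'd'
  #6 SA[6]=5  'dad'
  #7 SA[7]=1  'ecabdad'

SA = [3, 6, 0, 4, 2, 7, 5, 1]
rank  pair      lcp
   1  s[3:],s[6:]  1  'a'
   2  s[6:],s[0:]  1  'a'
   3  s[0:],s[4:]  0  ''
   4  s[4:],s[2:]  0  ''
   5  s[2:],s[7:]  0  ''
   6  s[7:],s[5:]  1  'd'
   7  s[5:],s[1:]  0  ''

n(n+1)/2 = 8·9/2 = 36
Σ LCP = 0 + 1 + 1 + 0 + 0 + 0 + 1 + 0 = 3
distinct = 36 − 3 = 33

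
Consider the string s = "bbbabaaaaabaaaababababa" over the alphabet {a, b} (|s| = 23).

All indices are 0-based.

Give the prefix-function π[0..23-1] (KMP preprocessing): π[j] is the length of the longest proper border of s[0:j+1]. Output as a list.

π[0] = 0
j=1 s[j]='b': π[1]=1 (border 'b')
j=2 s[j]='b': π[2]=2 (border 'bb')
j=3 s[j]='a': k: 2→1→0; π[3]=0 (border '')
j=4 s[j]='b': π[4]=1 (border 'b')
j=5 s[j]='a': k: 1→0; π[5]=0 (border '')
j=6 s[j]='a': π[6]=0 (border '')
j=7 s[j]='a': π[7]=0 (border '')
j=8 s[j]='a': π[8]=0 (border '')
j=9 s[j]='a': π[9]=0 (border '')
j=10 s[j]='b': π[10]=1 (border 'b')
j=11 s[j]='a': k: 1→0; π[11]=0 (border '')
j=12 s[j]='a': π[12]=0 (border '')
j=13 s[j]='a': π[13]=0 (border '')
j=14 s[j]='a': π[14]=0 (border '')
j=15 s[j]='b': π[15]=1 (border 'b')
j=16 s[j]='a': k: 1→0; π[16]=0 (border '')
j=17 s[j]='b': π[17]=1 (border 'b')
j=18 s[j]='a': k: 1→0; π[18]=0 (border '')
j=19 s[j]='b': π[19]=1 (border 'b')
j=20 s[j]='a': k: 1→0; π[20]=0 (border '')
j=21 s[j]='b': π[21]=1 (border 'b')
j=22 s[j]='a': k: 1→0; π[22]=0 (border '')

[0, 1, 2, 0, 1, 0, 0, 0, 0, 0, 1, 0, 0, 0, 0, 1, 0, 1, 0, 1, 0, 1, 0]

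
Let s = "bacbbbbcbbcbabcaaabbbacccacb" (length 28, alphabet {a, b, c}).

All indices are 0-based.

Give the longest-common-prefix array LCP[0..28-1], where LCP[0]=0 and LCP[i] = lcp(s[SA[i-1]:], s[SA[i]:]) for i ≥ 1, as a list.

[0, 2, 1, 2, 1, 3, 2, 0, 1, 2, 3, 1, 2, 3, 3, 2, 4, 1, 2, 3, 0, 2, 1, 2, 2, 3, 1, 2]

rank | idx | suffix
   0 |  15 | aaabbbacccacb
   1 |  16 | aabbbacccacb
   2 |  17 | abbbacccacb
   3 |  12 | abcaaabbbacccacb
   4 |  25 | acb
   5 |   1 | acbbbbcbbcbabcaaabbbacccacb
   6 |  21 | acccacb
   7 |  27 | b
   8 |  11 | babcaaabbbacccacb
   9 |   0 | bacbbbbcbbcbabcaaabbbacccacb
  10 |  20 | bacccacb
  11 |  19 | bbacccacb
  12 |  18 | bbbacccacb
  13 |   3 | bbbbcbbcbabcaaabbbacccacb
  14 |   4 | bbbcbbcbabcaaabbbacccacb
  15 |   8 | bbcbabcaaabbbacccacb
  16 |   5 | bbcbbcbabcaaabbbacccacb
  17 |  13 | bcaaabbbacccacb
  18 |   9 | bcbabcaaabbbacccacb
  19 |   6 | bcbbcbabcaaabbbacccacb
  20 |  14 | caaabbbacccacb
  21 |  24 | cacb
  22 |  26 | cb
  23 |  10 | cbabcaaabbbacccacb
  24 |   2 | cbbbbcbbcbabcaaabbbacccacb
  25 |   7 | cbbcbabcaaabbbacccacb
  26 |  23 | ccacb
  27 |  22 | cccacb

SA = [15, 16, 17, 12, 25, 1, 21, 27, 11, 0, 20, 19, 18, 3, 4, 8, 5, 13, 9, 6, 14, 24, 26, 10, 2, 7, 23, 22]
[i] adj suffixes → lcp
  [1] 15/16 → 2 ('aa')
  [2] 16/17 → 1 ('a')
  [3] 17/12 → 2 ('ab')
  [4] 12/25 → 1 ('a')
  [5] 25/1 → 3 ('acb')
  [6] 1/21 → 2 ('ac')
  [7] 21/27 → 0 ('')
  [8] 27/11 → 1 ('b')
  [9] 11/0 → 2 ('ba')
  [10] 0/20 → 3 ('bac')
  [11] 20/19 → 1 ('b')
  [12] 19/18 → 2 ('bb')
  [13] 18/3 → 3 ('bbb')
  [14] 3/4 → 3 ('bbb')
  [15] 4/8 → 2 ('bb')
  [16] 8/5 → 4 ('bbcb')
  [17] 5/13 → 1 ('b')
  [18] 13/9 → 2 ('bc')
  [19] 9/6 → 3 ('bcb')
  [20] 6/14 → 0 ('')
  [21] 14/24 → 2 ('ca')
  [22] 24/26 → 1 ('c')
  [23] 26/10 → 2 ('cb')
  [24] 10/2 → 2 ('cb')
  [25] 2/7 → 3 ('cbb')
  [26] 7/23 → 1 ('c')
  [27] 23/22 → 2 ('cc')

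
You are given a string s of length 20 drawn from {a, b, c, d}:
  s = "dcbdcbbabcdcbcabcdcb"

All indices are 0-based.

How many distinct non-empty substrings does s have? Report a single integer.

172

rank | idx | suffix
   0 |  14 | abcdcb
   1 |   7 | abcdcbcabcdcb
   2 |  19 | b
   3 |   6 | babcdcbcabcdcb
   4 |   5 | bbabcdcbcabcdcb
   5 |  12 | bcabcdcb
   6 |  15 | bcdcb
   7 |   8 | bcdcbcabcdcb
   8 |   2 | bdcbbabcdcbcabcdcb
   9 |  13 | cabcdcb
  10 |  18 | cb
  11 |   4 | cbbabcdcbcabcdcb
  12 |  11 | cbcabcdcb
  13 |   1 | cbdcbbabcdcbcabcdcb
  14 |  16 | cdcb
  15 |   9 | cdcbcabcdcb
  16 |  17 | dcb
  17 |   3 | dcbbabcdcbcabcdcb
  18 |  10 | dcbcabcdcb
  19 |   0 | dcbdcbbabcdcbcabcdcb

SA = [14, 7, 19, 6, 5, 12, 15, 8, 2, 13, 18, 4, 11, 1, 16, 9, 17, 3, 10, 0]
[i] adj suffixes → lcp
  [1] 14/7 → 6 ('abcdcb')
  [2] 7/19 → 0 ('')
  [3] 19/6 → 1 ('b')
  [4] 6/5 → 1 ('b')
  [5] 5/12 → 1 ('b')
  [6] 12/15 → 2 ('bc')
  [7] 15/8 → 5 ('bcdcb')
  [8] 8/2 → 1 ('b')
  [9] 2/13 → 0 ('')
  [10] 13/18 → 1 ('c')
  [11] 18/4 → 2 ('cb')
  [12] 4/11 → 2 ('cb')
  [13] 11/1 → 2 ('cb')
  [14] 1/16 → 1 ('c')
  [15] 16/9 → 4 ('cdcb')
  [16] 9/17 → 0 ('')
  [17] 17/3 → 3 ('dcb')
  [18] 3/10 → 3 ('dcb')
  [19] 10/0 → 3 ('dcb')

n(n+1)/2 = 20·21/2 = 210
Σ LCP = 0 + 6 + 0 + 1 + 1 + 1 + 2 + 5 + 1 + 0 + 1 + 2 + 2 + 2 + 1 + 4 + 0 + 3 + 3 + 3 = 38
distinct = 210 − 38 = 172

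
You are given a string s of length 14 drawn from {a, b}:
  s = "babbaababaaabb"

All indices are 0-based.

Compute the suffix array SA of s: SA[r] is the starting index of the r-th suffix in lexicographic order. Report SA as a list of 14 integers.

[9, 4, 10, 7, 5, 11, 1, 13, 8, 3, 6, 0, 12, 2]

rank | idx | suffix
   0 |   9 | aaabb
   1 |   4 | aababaaabb
   2 |  10 | aabb
   3 |   7 | abaaabb
   4 |   5 | ababaaabb
   5 |  11 | abb
   6 |   1 | abbaababaaabb
   7 |  13 | b
   8 |   8 | baaabb
   9 |   3 | baababaaabb
  10 |   6 | babaaabb
  11 |   0 | babbaababaaabb
  12 |  12 | bb
  13 |   2 | bbaababaaabb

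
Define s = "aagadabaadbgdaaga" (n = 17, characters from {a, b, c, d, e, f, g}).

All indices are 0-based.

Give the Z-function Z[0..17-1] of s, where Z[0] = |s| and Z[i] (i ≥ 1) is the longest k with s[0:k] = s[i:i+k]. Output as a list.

Z[0]=17
i=1: fresh scan; Z[1]=1 grow→box=[1,2)
i=2: fresh scan; Z[2]=0
i=3: fresh scan; Z[3]=1 grow→box=[3,4)
i=4: fresh scan; Z[4]=0
i=5: fresh scan; Z[5]=1 grow→box=[5,6)
i=6: fresh scan; Z[6]=0
i=7: fresh scan; Z[7]=2 grow→box=[7,9)
i=8: min(r-i=1, Z[1]=1)=1; Z[8]=1
i=9: fresh scan; Z[9]=0
i=10: fresh scan; Z[10]=0
i=11: fresh scan; Z[11]=0
i=12: fresh scan; Z[12]=0
i=13: fresh scan; Z[13]=4 grow→box=[13,17)
i=14: min(r-i=3, Z[1]=1)=1; Z[14]=1
i=15: min(r-i=2, Z[2]=0)=0; Z[15]=0
i=16: min(r-i=1, Z[3]=1)=1; Z[16]=1

[17, 1, 0, 1, 0, 1, 0, 2, 1, 0, 0, 0, 0, 4, 1, 0, 1]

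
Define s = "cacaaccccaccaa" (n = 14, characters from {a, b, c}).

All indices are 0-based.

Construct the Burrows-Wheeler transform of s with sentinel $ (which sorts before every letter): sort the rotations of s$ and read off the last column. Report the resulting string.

aaccccaca$cacca

rank  rotation         last
    0  $cacaaccccaccaa  a
    1  a$cacaaccccacca  a
    2  aa$cacaaccccacc  c
    3  aaccccaccaa$cac  c
    4  acaaccccaccaa$c  c
    5  accaa$cacaacccc  c
    6  accccaccaa$caca  a
    7  caa$cacaaccccac  c
    8  caaccccaccaa$ca  a
    9  cacaaccccaccaa$  $
   10  caccaa$cacaaccc  c
   11  ccaa$cacaacccca  a
   12  ccaccaa$cacaacc  c
   13  cccaccaa$cacaac  c
   14  ccccaccaa$cacaa  a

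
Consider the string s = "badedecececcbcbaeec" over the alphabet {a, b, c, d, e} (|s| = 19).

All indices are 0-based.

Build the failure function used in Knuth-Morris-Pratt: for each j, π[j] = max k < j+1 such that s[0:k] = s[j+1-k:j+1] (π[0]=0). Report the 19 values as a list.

[0, 0, 0, 0, 0, 0, 0, 0, 0, 0, 0, 0, 1, 0, 1, 2, 0, 0, 0]

π[0] = 0
j=1 s[j]='a': π[1]=0 (border '')
j=2 s[j]='d': π[2]=0 (border '')
j=3 s[j]='e': π[3]=0 (border '')
j=4 s[j]='d': π[4]=0 (border '')
j=5 s[j]='e': π[5]=0 (border '')
j=6 s[j]='c': π[6]=0 (border '')
j=7 s[j]='e': π[7]=0 (border '')
j=8 s[j]='c': π[8]=0 (border '')
j=9 s[j]='e': π[9]=0 (border '')
j=10 s[j]='c': π[10]=0 (border '')
j=11 s[j]='c': π[11]=0 (border '')
j=12 s[j]='b': π[12]=1 (border 'b')
j=13 s[j]='c': k: 1→0; π[13]=0 (border '')
j=14 s[j]='b': π[14]=1 (border 'b')
j=15 s[j]='a': π[15]=2 (border 'ba')
j=16 s[j]='e': k: 2→0; π[16]=0 (border '')
j=17 s[j]='e': π[17]=0 (border '')
j=18 s[j]='c': π[18]=0 (border '')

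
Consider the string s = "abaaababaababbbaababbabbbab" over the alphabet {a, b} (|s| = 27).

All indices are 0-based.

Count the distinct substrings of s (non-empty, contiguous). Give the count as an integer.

sorted suffixes:
  #0 SA[0]=2  'aaababaababbbaababbabbbab'
  #1 SA[1]=3  'aababaababbbaababbabbbab'
  #2 SA[2]=15  'aababbabbbab'
  #3 SA[3]=8  'aababbbaababbabbbab'
  #4 SA[4]=25  'ab'
  #5 SA[5]=0  'abaaababaababbbaababbabbbab'
  #6 SA[6]=6  'abaababbbaababbabbbab'
  #7 SA[7]=4  'ababaababbbaababbabbbab'
  #8 SA[8]=16  'ababbabbbab'
  #9 SA[9]=9  'ababbbaababbabbbab'
  #10 SA[10]=18  'abbabbbab'
  #11 SA[11]=11  'abbbaababbabbbab'
  #12 SA[12]=21  'abbbab'
  #13 SA[13]=26  'b'
  #14 SA[14]=1  'baaababaababbbaababbabbbab'
  #15 SA[15]=14  'baababbabbbab'
  #16 SA[16]=7  'baababbbaababbabbbab'
  #17 SA[17]=24  'bab'
  #18 SA[18]=5  'babaababbbaababbabbbab'
  #19 SA[19]=17  'babbabbbab'
  #20 SA[20]=10  'babbbaababbabbbab'
  #21 SA[21]=20  'babbbab'
  #22 SA[22]=13  'bbaababbabbbab'
  #23 SA[23]=23  'bbab'
  #24 SA[24]=19  'bbabbbab'
  #25 SA[25]=12  'bbbaababbabbbab'
  #26 SA[26]=22  'bbbab'

SA = [2, 3, 15, 8, 25, 0, 6, 4, 16, 9, 18, 11, 21, 26, 1, 14, 7, 24, 5, 17, 10, 20, 13, 23, 19, 12, 22]
[i] adj suffixes → lcp
  [1] 2/3 → 2 ('aa')
  [2] 3/15 → 5 ('aabab')
  [3] 15/8 → 6 ('aababb')
  [4] 8/25 → 1 ('a')
  [5] 25/0 → 2 ('ab')
  [6] 0/6 → 4 ('abaa')
  [7] 6/4 → 3 ('aba')
  [8] 4/16 → 4 ('abab')
  [9] 16/9 → 5 ('ababb')
  [10] 9/18 → 2 ('ab')
  [11] 18/11 → 3 ('abb')
  [12] 11/21 → 5 ('abbba')
  [13] 21/26 → 0 ('')
  [14] 26/1 → 1 ('b')
  [15] 1/14 → 3 ('baa')
  [16] 14/7 → 7 ('baababb')
  [17] 7/24 → 2 ('ba')
  [18] 24/5 → 3 ('bab')
  [19] 5/17 → 3 ('bab')
  [20] 17/10 → 4 ('babb')
  [21] 10/20 → 6 ('babbba')
  [22] 20/13 → 1 ('b')
  [23] 13/23 → 3 ('bba')
  [24] 23/19 → 4 ('bbab')
  [25] 19/12 → 2 ('bb')
  [26] 12/22 → 4 ('bbba')

n(n+1)/2 = 27·28/2 = 378
Σ LCP = 0 + 2 + 5 + 6 + 1 + 2 + 4 + 3 + 4 + 5 + 2 + 3 + 5 + 0 + 1 + 3 + 7 + 2 + 3 + 3 + 4 + 6 + 1 + 3 + 4 + 2 + 4 = 85
distinct = 378 − 85 = 293

293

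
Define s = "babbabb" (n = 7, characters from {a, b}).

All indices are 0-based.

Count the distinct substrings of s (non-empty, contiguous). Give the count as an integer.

17

rank | idx | suffix
   0 |   4 | abb
   1 |   1 | abbabb
   2 |   6 | b
   3 |   3 | babb
   4 |   0 | babbabb
   5 |   5 | bb
   6 |   2 | bbabb

SA = [4, 1, 6, 3, 0, 5, 2]
[i] adj suffixes → lcp
  [1] 4/1 → 3 ('abb')
  [2] 1/6 → 0 ('')
  [3] 6/3 → 1 ('b')
  [4] 3/0 → 4 ('babb')
  [5] 0/5 → 1 ('b')
  [6] 5/2 → 2 ('bb')

n(n+1)/2 = 7·8/2 = 28
Σ LCP = 0 + 3 + 0 + 1 + 4 + 1 + 2 = 11
distinct = 28 − 11 = 17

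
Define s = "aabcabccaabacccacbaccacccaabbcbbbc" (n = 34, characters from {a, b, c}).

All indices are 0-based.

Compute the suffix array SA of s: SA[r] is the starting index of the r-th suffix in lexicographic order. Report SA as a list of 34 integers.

rank | idx | suffix
   0 |   8 | aabacccacbaccacccaabbcbbbc
   1 |  25 | aabbcbbbc
   2 |   0 | aabcabccaabacccacbaccacccaabbcbbbc
   3 |   9 | abacccacbaccacccaabbcbbbc
   4 |  26 | abbcbbbc
   5 |   1 | abcabccaabacccacbaccacccaabbcbbbc
   6 |   4 | abccaabacccacbaccacccaabbcbbbc
   7 |  15 | acbaccacccaabbcbbbc
   8 |  18 | accacccaabbcbbbc
   9 |  21 | acccaabbcbbbc
  10 |  11 | acccacbaccacccaabbcbbbc
  11 |  17 | baccacccaabbcbbbc
  12 |  10 | bacccacbaccacccaabbcbbbc
  13 |  30 | bbbc
  14 |  31 | bbc
  15 |  27 | bbcbbbc
  16 |  32 | bc
  17 |   2 | bcabccaabacccacbaccacccaabbcbbbc
  18 |  28 | bcbbbc
  19 |   5 | bccaabacccacbaccacccaabbcbbbc
  20 |  33 | c
  21 |   7 | caabacccacbaccacccaabbcbbbc
  22 |  24 | caabbcbbbc
  23 |   3 | cabccaabacccacbaccacccaabbcbbbc
  24 |  14 | cacbaccacccaabbcbbbc
  25 |  20 | cacccaabbcbbbc
  26 |  16 | cbaccacccaabbcbbbc
  27 |  29 | cbbbc
  28 |   6 | ccaabacccacbaccacccaabbcbbbc
  29 |  23 | ccaabbcbbbc
  30 |  13 | ccacbaccacccaabbcbbbc
  31 |  19 | ccacccaabbcbbbc
  32 |  22 | cccaabbcbbbc
  33 |  12 | cccacbaccacccaabbcbbbc

[8, 25, 0, 9, 26, 1, 4, 15, 18, 21, 11, 17, 10, 30, 31, 27, 32, 2, 28, 5, 33, 7, 24, 3, 14, 20, 16, 29, 6, 23, 13, 19, 22, 12]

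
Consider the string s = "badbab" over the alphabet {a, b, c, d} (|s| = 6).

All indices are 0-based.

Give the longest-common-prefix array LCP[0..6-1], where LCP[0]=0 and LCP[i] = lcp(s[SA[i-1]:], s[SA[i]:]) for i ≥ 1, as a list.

[0, 1, 0, 1, 2, 0]

rank→(start, suffix):
  0 → (4, 'ab')
  1 → (1, 'adbab')
  2 → (5, 'b')
  3 → (3, 'bab')
  4 → (0, 'badbab')
  5 → (2, 'dbab')

SA = [4, 1, 5, 3, 0, 2]
[i] adj suffixes → lcp
  [1] 4/1 → 1 ('a')
  [2] 1/5 → 0 ('')
  [3] 5/3 → 1 ('b')
  [4] 3/0 → 2 ('ba')
  [5] 0/2 → 0 ('')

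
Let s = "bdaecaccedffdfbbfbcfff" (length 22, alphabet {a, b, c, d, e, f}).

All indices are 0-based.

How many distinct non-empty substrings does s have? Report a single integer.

rank | idx | suffix
   0 |   5 | accedffdfbbfbcfff
   1 |   2 | aecaccedffdfbbfbcfff
   2 |  14 | bbfbcfff
   3 |  17 | bcfff
   4 |   0 | bdaecaccedffdfbbfbcfff
   5 |  15 | bfbcfff
   6 |   4 | caccedffdfbbfbcfff
   7 |   6 | ccedffdfbbfbcfff
   8 |   7 | cedffdfbbfbcfff
   9 |  18 | cfff
  10 |   1 | daecaccedffdfbbfbcfff
  11 |  12 | dfbbfbcfff
  12 |   9 | dffdfbbfbcfff
  13 |   3 | ecaccedffdfbbfbcfff
  14 |   8 | edffdfbbfbcfff
  15 |  21 | f
  16 |  13 | fbbfbcfff
  17 |  16 | fbcfff
  18 |  11 | fdfbbfbcfff
  19 |  20 | ff
  20 |  10 | ffdfbbfbcfff
  21 |  19 | fff

SA = [5, 2, 14, 17, 0, 15, 4, 6, 7, 18, 1, 12, 9, 3, 8, 21, 13, 16, 11, 20, 10, 19]
[i] adj suffixes → lcp
  [1] 5/2 → 1 ('a')
  [2] 2/14 → 0 ('')
  [3] 14/17 → 1 ('b')
  [4] 17/0 → 1 ('b')
  [5] 0/15 → 1 ('b')
  [6] 15/4 → 0 ('')
  [7] 4/6 → 1 ('c')
  [8] 6/7 → 1 ('c')
  [9] 7/18 → 1 ('c')
  [10] 18/1 → 0 ('')
  [11] 1/12 → 1 ('d')
  [12] 12/9 → 2 ('df')
  [13] 9/3 → 0 ('')
  [14] 3/8 → 1 ('e')
  [15] 8/21 → 0 ('')
  [16] 21/13 → 1 ('f')
  [17] 13/16 → 2 ('fb')
  [18] 16/11 → 1 ('f')
  [19] 11/20 → 1 ('f')
  [20] 20/10 → 2 ('ff')
  [21] 10/19 → 2 ('ff')

n(n+1)/2 = 22·23/2 = 253
Σ LCP = 0 + 1 + 0 + 1 + 1 + 1 + 0 + 1 + 1 + 1 + 0 + 1 + 2 + 0 + 1 + 0 + 1 + 2 + 1 + 1 + 2 + 2 = 20
distinct = 253 − 20 = 233

233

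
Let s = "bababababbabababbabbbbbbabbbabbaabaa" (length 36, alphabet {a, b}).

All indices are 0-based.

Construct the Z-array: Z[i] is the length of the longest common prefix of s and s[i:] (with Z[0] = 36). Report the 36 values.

Z[0]=36
i=1: fresh scan; Z[1]=0
i=2: fresh scan; Z[2]=7 extend→box=[2,9)
i=3: min(r-i=6, Z[1]=0)=0; Z[3]=0
i=4: min(r-i=5, Z[2]=7)=5; Z[4]=5
i=5: min(r-i=4, Z[3]=0)=0; Z[5]=0
i=6: min(r-i=3, Z[4]=5)=3; Z[6]=3
i=7: min(r-i=2, Z[5]=0)=0; Z[7]=0
i=8: min(r-i=1, Z[6]=3)=1; Z[8]=1
i=9: fresh scan; Z[9]=7 extend→box=[9,16)
i=10: min(r-i=6, Z[1]=0)=0; Z[10]=0
i=11: min(r-i=5, Z[2]=7)=5; Z[11]=5
i=12: min(r-i=4, Z[3]=0)=0; Z[12]=0
i=13: min(r-i=3, Z[4]=5)=3; Z[13]=3
i=14: min(r-i=2, Z[5]=0)=0; Z[14]=0
i=15: min(r-i=1, Z[6]=3)=1; Z[15]=1
i=16: fresh scan; Z[16]=3 extend→box=[16,19)
i=17: min(r-i=2, Z[1]=0)=0; Z[17]=0
i=18: min(r-i=1, Z[2]=7)=1; Z[18]=1
i=19: fresh scan; Z[19]=1 extend→box=[19,20)
i=20: fresh scan; Z[20]=1 extend→box=[20,21)
i=21: fresh scan; Z[21]=1 extend→box=[21,22)
i=22: fresh scan; Z[22]=1 extend→box=[22,23)
i=23: fresh scan; Z[23]=3 extend→box=[23,26)
i=24: min(r-i=2, Z[1]=0)=0; Z[24]=0
i=25: min(r-i=1, Z[2]=7)=1; Z[25]=1
i=26: fresh scan; Z[26]=1 extend→box=[26,27)
i=27: fresh scan; Z[27]=3 extend→box=[27,30)
i=28: min(r-i=2, Z[1]=0)=0; Z[28]=0
i=29: min(r-i=1, Z[2]=7)=1; Z[29]=1
i=30: fresh scan; Z[30]=2 extend→box=[30,32)
i=31: min(r-i=1, Z[1]=0)=0; Z[31]=0
i=32: fresh scan; Z[32]=0
i=33: fresh scan; Z[33]=2 extend→box=[33,35)
i=34: min(r-i=1, Z[1]=0)=0; Z[34]=0
i=35: fresh scan; Z[35]=0

[36, 0, 7, 0, 5, 0, 3, 0, 1, 7, 0, 5, 0, 3, 0, 1, 3, 0, 1, 1, 1, 1, 1, 3, 0, 1, 1, 3, 0, 1, 2, 0, 0, 2, 0, 0]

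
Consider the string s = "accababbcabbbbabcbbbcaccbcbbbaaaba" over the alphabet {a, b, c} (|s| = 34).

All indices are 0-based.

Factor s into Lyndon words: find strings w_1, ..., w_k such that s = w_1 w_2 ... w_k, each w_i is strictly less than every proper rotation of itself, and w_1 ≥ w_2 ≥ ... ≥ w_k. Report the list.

emit factor 1: 'acc' (i=0, period=3)
emit factor 2: 'ababbcabbbbabcbbbcaccbcbbb' (i=3, period=26)
emit factor 3: 'aaab' (i=29, period=4)
emit factor 4: 'a' (i=33, period=1)

["acc", "ababbcabbbbabcbbbcaccbcbbb", "aaab", "a"]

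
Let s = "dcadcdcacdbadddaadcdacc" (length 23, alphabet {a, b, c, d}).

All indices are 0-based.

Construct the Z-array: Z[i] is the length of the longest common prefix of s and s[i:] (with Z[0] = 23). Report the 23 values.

[23, 0, 0, 2, 0, 3, 0, 0, 0, 1, 0, 0, 1, 1, 1, 0, 0, 2, 0, 1, 0, 0, 0]

Z[0]=23
i=1: i≥r, start 0; Z[1]=0
i=2: i≥r, start 0; Z[2]=0
i=3: i≥r, start 0; Z[3]=2 grow→box=[3,5)
i=4: min(r-i=1, Z[1]=0)=0; Z[4]=0
i=5: i≥r, start 0; Z[5]=3 grow→box=[5,8)
i=6: min(r-i=2, Z[1]=0)=0; Z[6]=0
i=7: min(r-i=1, Z[2]=0)=0; Z[7]=0
i=8: i≥r, start 0; Z[8]=0
i=9: i≥r, start 0; Z[9]=1 grow→box=[9,10)
i=10: i≥r, start 0; Z[10]=0
i=11: i≥r, start 0; Z[11]=0
i=12: i≥r, start 0; Z[12]=1 grow→box=[12,13)
i=13: i≥r, start 0; Z[13]=1 grow→box=[13,14)
i=14: i≥r, start 0; Z[14]=1 grow→box=[14,15)
i=15: i≥r, start 0; Z[15]=0
i=16: i≥r, start 0; Z[16]=0
i=17: i≥r, start 0; Z[17]=2 grow→box=[17,19)
i=18: min(r-i=1, Z[1]=0)=0; Z[18]=0
i=19: i≥r, start 0; Z[19]=1 grow→box=[19,20)
i=20: i≥r, start 0; Z[20]=0
i=21: i≥r, start 0; Z[21]=0
i=22: i≥r, start 0; Z[22]=0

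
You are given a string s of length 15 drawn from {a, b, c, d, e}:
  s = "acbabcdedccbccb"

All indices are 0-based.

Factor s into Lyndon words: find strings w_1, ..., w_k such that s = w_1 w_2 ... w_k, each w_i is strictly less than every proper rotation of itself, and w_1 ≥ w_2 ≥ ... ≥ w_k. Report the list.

emit factor 1: 'acb' (i=0, period=3)
emit factor 2: 'abcdedccbccb' (i=3, period=12)

["acb", "abcdedccbccb"]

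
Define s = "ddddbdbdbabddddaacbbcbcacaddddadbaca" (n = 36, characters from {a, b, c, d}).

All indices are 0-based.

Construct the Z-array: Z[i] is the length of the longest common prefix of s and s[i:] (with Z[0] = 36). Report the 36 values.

[36, 3, 2, 1, 0, 1, 0, 1, 0, 0, 0, 4, 3, 2, 1, 0, 0, 0, 0, 0, 0, 0, 0, 0, 0, 0, 4, 3, 2, 1, 0, 1, 0, 0, 0, 0]

Z[0]=36
i=1: outside box; Z[1]=3 scan→box=[1,4)
i=2: min(r-i=2, Z[1]=3)=2; Z[2]=2
i=3: min(r-i=1, Z[2]=2)=1; Z[3]=1
i=4: outside box; Z[4]=0
i=5: outside box; Z[5]=1 scan→box=[5,6)
i=6: outside box; Z[6]=0
i=7: outside box; Z[7]=1 scan→box=[7,8)
i=8: outside box; Z[8]=0
i=9: outside box; Z[9]=0
i=10: outside box; Z[10]=0
i=11: outside box; Z[11]=4 scan→box=[11,15)
i=12: min(r-i=3, Z[1]=3)=3; Z[12]=3
i=13: min(r-i=2, Z[2]=2)=2; Z[13]=2
i=14: min(r-i=1, Z[3]=1)=1; Z[14]=1
i=15: outside box; Z[15]=0
i=16: outside box; Z[16]=0
i=17: outside box; Z[17]=0
i=18: outside box; Z[18]=0
i=19: outside box; Z[19]=0
i=20: outside box; Z[20]=0
i=21: outside box; Z[21]=0
i=22: outside box; Z[22]=0
i=23: outside box; Z[23]=0
i=24: outside box; Z[24]=0
i=25: outside box; Z[25]=0
i=26: outside box; Z[26]=4 scan→box=[26,30)
i=27: min(r-i=3, Z[1]=3)=3; Z[27]=3
i=28: min(r-i=2, Z[2]=2)=2; Z[28]=2
i=29: min(r-i=1, Z[3]=1)=1; Z[29]=1
i=30: outside box; Z[30]=0
i=31: outside box; Z[31]=1 scan→box=[31,32)
i=32: outside box; Z[32]=0
i=33: outside box; Z[33]=0
i=34: outside box; Z[34]=0
i=35: outside box; Z[35]=0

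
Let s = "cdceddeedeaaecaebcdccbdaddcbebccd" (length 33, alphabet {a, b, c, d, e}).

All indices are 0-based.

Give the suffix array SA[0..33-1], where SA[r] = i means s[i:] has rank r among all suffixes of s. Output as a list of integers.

[10, 23, 14, 11, 29, 16, 21, 27, 13, 20, 26, 19, 30, 31, 17, 0, 2, 32, 22, 25, 18, 1, 24, 4, 8, 5, 9, 28, 15, 12, 3, 7, 6]

sorted suffixes:
  #0 SA[0]=10  'aaecaebcdccbdaddcbebccd'
  #1 SA[1]=23  'addcbebccd'
  #2 SA[2]=14  'aebcdccbdaddcbebccd'
  #3 SA[3]=11  'aecaebcdccbdaddcbebccd'
  #4 SA[4]=29  'bccd'
  #5 SA[5]=16  'bcdccbdaddcbebccd'
  #6 SA[6]=21  'bdaddcbebccd'
  #7 SA[7]=27  'bebccd'
  #8 SA[8]=13  'caebcdccbdaddcbebccd'
  #9 SA[9]=20  'cbdaddcbebccd'
  #10 SA[10]=26  'cbebccd'
  #11 SA[11]=19  'ccbdaddcbebccd'
  #12 SA[12]=30  'ccd'
  #13 SA[13]=31  'cd'
  #14 SA[14]=17  'cdccbdaddcbebccd'
  #15 SA[15]=0  'cdceddeedeaaecaebcdccbdaddcbebccd'
  #16 SA[16]=2  'ceddeedeaaecaebcdccbdaddcbebccd'
  #17 SA[17]=32  'd'
  #18 SA[18]=22  'daddcbebccd'
  #19 SA[19]=25  'dcbebccd'
  #20 SA[20]=18  'dccbdaddcbebccd'
  #21 SA[21]=1  'dceddeedeaaecaebcdccbdaddcbebccd'
  #22 SA[22]=24  'ddcbebccd'
  #23 SA[23]=4  'ddeedeaaecaebcdccbdaddcbebccd'
  #24 SA[24]=8  'deaaecaebcdccbdaddcbebccd'
  #25 SA[25]=5  'deedeaaecaebcdccbdaddcbebccd'
  #26 SA[26]=9  'eaaecaebcdccbdaddcbebccd'
  #27 SA[27]=28  'ebccd'
  #28 SA[28]=15  'ebcdccbdaddcbebccd'
  #29 SA[29]=12  'ecaebcdccbdaddcbebccd'
  #30 SA[30]=3  'eddeedeaaecaebcdccbdaddcbebccd'
  #31 SA[31]=7  'edeaaecaebcdccbdaddcbebccd'
  #32 SA[32]=6  'eedeaaecaebcdccbdaddcbebccd'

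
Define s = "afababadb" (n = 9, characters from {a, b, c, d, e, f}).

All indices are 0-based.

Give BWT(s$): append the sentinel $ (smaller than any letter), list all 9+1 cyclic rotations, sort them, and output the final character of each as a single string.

rank  rotation    last
    0  $afababadb  b
    1  ababadb$af  f
    2  abadb$afab  b
    3  adb$afabab  b
    4  afababadb$  $
    5  b$afababad  d
    6  babadb$afa  a
    7  badb$afaba  a
    8  db$afababa  a
    9  fababadb$a  a

bfbb$daaaa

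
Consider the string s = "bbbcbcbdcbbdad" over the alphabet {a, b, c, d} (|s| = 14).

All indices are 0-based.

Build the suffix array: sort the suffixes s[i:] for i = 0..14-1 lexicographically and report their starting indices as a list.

[12, 0, 1, 9, 2, 4, 10, 6, 8, 3, 5, 13, 11, 7]

rank→(start, suffix):
  0 → (12, 'ad')
  1 → (0, 'bbbcbcbdcbbdad')
  2 → (1, 'bbcbcbdcbbdad')
  3 → (9, 'bbdad')
  4 → (2, 'bcbcbdcbbdad')
  5 → (4, 'bcbdcbbdad')
  6 → (10, 'bdad')
  7 → (6, 'bdcbbdad')
  8 → (8, 'cbbdad')
  9 → (3, 'cbcbdcbbdad')
  10 → (5, 'cbdcbbdad')
  11 → (13, 'd')
  12 → (11, 'dad')
  13 → (7, 'dcbbdad')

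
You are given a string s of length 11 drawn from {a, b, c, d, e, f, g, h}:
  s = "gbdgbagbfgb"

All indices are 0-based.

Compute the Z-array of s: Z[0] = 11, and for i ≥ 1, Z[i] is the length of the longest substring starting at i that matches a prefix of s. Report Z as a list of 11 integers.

Z[0]=11
i=1: i≥r, start 0; Z[1]=0
i=2: i≥r, start 0; Z[2]=0
i=3: i≥r, start 0; Z[3]=2 scan→box=[3,5)
i=4: min(r-i=1, Z[1]=0)=0; Z[4]=0
i=5: i≥r, start 0; Z[5]=0
i=6: i≥r, start 0; Z[6]=2 scan→box=[6,8)
i=7: min(r-i=1, Z[1]=0)=0; Z[7]=0
i=8: i≥r, start 0; Z[8]=0
i=9: i≥r, start 0; Z[9]=2 scan→box=[9,11)
i=10: min(r-i=1, Z[1]=0)=0; Z[10]=0

[11, 0, 0, 2, 0, 0, 2, 0, 0, 2, 0]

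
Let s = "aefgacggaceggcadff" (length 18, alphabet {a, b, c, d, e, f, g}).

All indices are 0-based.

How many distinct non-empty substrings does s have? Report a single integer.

rank | idx | suffix
   0 |   8 | aceggcadff
   1 |   4 | acggaceggcadff
   2 |  14 | adff
   3 |   0 | aefgacggaceggcadff
   4 |  13 | cadff
   5 |   9 | ceggcadff
   6 |   5 | cggaceggcadff
   7 |  15 | dff
   8 |   1 | efgacggaceggcadff
   9 |  10 | eggcadff
  10 |  17 | f
  11 |  16 | ff
  12 |   2 | fgacggaceggcadff
  13 |   7 | gaceggcadff
  14 |   3 | gacggaceggcadff
  15 |  12 | gcadff
  16 |   6 | ggaceggcadff
  17 |  11 | ggcadff

SA = [8, 4, 14, 0, 13, 9, 5, 15, 1, 10, 17, 16, 2, 7, 3, 12, 6, 11]
rank  pair      lcp
   1  s[8:],s[4:]  2  'ac'
   2  s[4:],s[14:]  1  'a'
   3  s[14:],s[0:]  1  'a'
   4  s[0:],s[13:]  0  ''
   5  s[13:],s[9:]  1  'c'
   6  s[9:],s[5:]  1  'c'
   7  s[5:],s[15:]  0  ''
   8  s[15:],s[1:]  0  ''
   9  s[1:],s[10:]  1  'e'
  10  s[10:],s[17:]  0  ''
  11  s[17:],s[16:]  1  'f'
  12  s[16:],s[2:]  1  'f'
  13  s[2:],s[7:]  0  ''
  14  s[7:],s[3:]  3  'gac'
  15  s[3:],s[12:]  1  'g'
  16  s[12:],s[6:]  1  'g'
  17  s[6:],s[11:]  2  'gg'

n(n+1)/2 = 18·19/2 = 171
Σ LCP = 0 + 2 + 1 + 1 + 0 + 1 + 1 + 0 + 0 + 1 + 0 + 1 + 1 + 0 + 3 + 1 + 1 + 2 = 16
distinct = 171 − 16 = 155

155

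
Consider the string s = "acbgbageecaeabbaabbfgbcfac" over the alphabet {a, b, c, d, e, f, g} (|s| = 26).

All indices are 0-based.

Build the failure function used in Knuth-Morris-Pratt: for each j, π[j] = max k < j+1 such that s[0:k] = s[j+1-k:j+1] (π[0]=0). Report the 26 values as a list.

[0, 0, 0, 0, 0, 1, 0, 0, 0, 0, 1, 0, 1, 0, 0, 1, 1, 0, 0, 0, 0, 0, 0, 0, 1, 2]

π[0] = 0
j=1 s[j]='c': π[1]=0 (border '')
j=2 s[j]='b': π[2]=0 (border '')
j=3 s[j]='g': π[3]=0 (border '')
j=4 s[j]='b': π[4]=0 (border '')
j=5 s[j]='a': π[5]=1 (border 'a')
j=6 s[j]='g': k: 1→0; π[6]=0 (border '')
j=7 s[j]='e': π[7]=0 (border '')
j=8 s[j]='e': π[8]=0 (border '')
j=9 s[j]='c': π[9]=0 (border '')
j=10 s[j]='a': π[10]=1 (border 'a')
j=11 s[j]='e': k: 1→0; π[11]=0 (border '')
j=12 s[j]='a': π[12]=1 (border 'a')
j=13 s[j]='b': k: 1→0; π[13]=0 (border '')
j=14 s[j]='b': π[14]=0 (border '')
j=15 s[j]='a': π[15]=1 (border 'a')
j=16 s[j]='a': k: 1→0; π[16]=1 (border 'a')
j=17 s[j]='b': k: 1→0; π[17]=0 (border '')
j=18 s[j]='b': π[18]=0 (border '')
j=19 s[j]='f': π[19]=0 (border '')
j=20 s[j]='g': π[20]=0 (border '')
j=21 s[j]='b': π[21]=0 (border '')
j=22 s[j]='c': π[22]=0 (border '')
j=23 s[j]='f': π[23]=0 (border '')
j=24 s[j]='a': π[24]=1 (border 'a')
j=25 s[j]='c': π[25]=2 (border 'ac')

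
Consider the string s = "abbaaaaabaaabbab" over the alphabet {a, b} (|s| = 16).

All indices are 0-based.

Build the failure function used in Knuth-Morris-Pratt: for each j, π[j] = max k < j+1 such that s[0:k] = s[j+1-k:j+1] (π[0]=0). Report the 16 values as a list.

[0, 0, 0, 1, 1, 1, 1, 1, 2, 1, 1, 1, 2, 3, 4, 2]

π[0] = 0
j=1 s[j]='b': π[1]=0 (border '')
j=2 s[j]='b': π[2]=0 (border '')
j=3 s[j]='a': π[3]=1 (border 'a')
j=4 s[j]='a': k: 1→0; π[4]=1 (border 'a')
j=5 s[j]='a': k: 1→0; π[5]=1 (border 'a')
j=6 s[j]='a': k: 1→0; π[6]=1 (border 'a')
j=7 s[j]='a': k: 1→0; π[7]=1 (border 'a')
j=8 s[j]='b': π[8]=2 (border 'ab')
j=9 s[j]='a': k: 2→0; π[9]=1 (border 'a')
j=10 s[j]='a': k: 1→0; π[10]=1 (border 'a')
j=11 s[j]='a': k: 1→0; π[11]=1 (border 'a')
j=12 s[j]='b': π[12]=2 (border 'ab')
j=13 s[j]='b': π[13]=3 (border 'abb')
j=14 s[j]='a': π[14]=4 (border 'abba')
j=15 s[j]='b': k: 4→1; π[15]=2 (border 'ab')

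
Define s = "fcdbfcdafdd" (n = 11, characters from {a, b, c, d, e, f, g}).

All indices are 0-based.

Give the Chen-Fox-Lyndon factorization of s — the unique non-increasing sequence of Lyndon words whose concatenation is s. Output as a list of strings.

["f", "cd", "bfcd", "afdd"]

emit factor 1: 'f' (i=0, period=1)
emit factor 2: 'cd' (i=1, period=2)
emit factor 3: 'bfcd' (i=3, period=4)
emit factor 4: 'afdd' (i=7, period=4)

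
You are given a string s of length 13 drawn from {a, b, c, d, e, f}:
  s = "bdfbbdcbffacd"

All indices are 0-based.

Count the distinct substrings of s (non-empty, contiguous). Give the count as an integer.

sorted suffixes:
  #0 SA[0]=10  'acd'
  #1 SA[1]=3  'bbdcbffacd'
  #2 SA[2]=4  'bdcbffacd'
  #3 SA[3]=0  'bdfbbdcbffacd'
  #4 SA[4]=7  'bffacd'
  #5 SA[5]=6  'cbffacd'
  #6 SA[6]=11  'cd'
  #7 SA[7]=12  'd'
  #8 SA[8]=5  'dcbffacd'
  #9 SA[9]=1  'dfbbdcbffacd'
  #10 SA[10]=9  'facd'
  #11 SA[11]=2  'fbbdcbffacd'
  #12 SA[12]=8  'ffacd'

SA = [10, 3, 4, 0, 7, 6, 11, 12, 5, 1, 9, 2, 8]
rank  pair      lcp
   1  s[10:],s[3:]  0  ''
   2  s[3:],s[4:]  1  'b'
   3  s[4:],s[0:]  2  'bd'
   4  s[0:],s[7:]  1  'b'
   5  s[7:],s[6:]  0  ''
   6  s[6:],s[11:]  1  'c'
   7  s[11:],s[12:]  0  ''
   8  s[12:],s[5:]  1  'd'
   9  s[5:],s[1:]  1  'd'
  10  s[1:],s[9:]  0  ''
  11  s[9:],s[2:]  1  'f'
  12  s[2:],s[8:]  1  'f'

n(n+1)/2 = 13·14/2 = 91
Σ LCP = 0 + 0 + 1 + 2 + 1 + 0 + 1 + 0 + 1 + 1 + 0 + 1 + 1 = 9
distinct = 91 − 9 = 82

82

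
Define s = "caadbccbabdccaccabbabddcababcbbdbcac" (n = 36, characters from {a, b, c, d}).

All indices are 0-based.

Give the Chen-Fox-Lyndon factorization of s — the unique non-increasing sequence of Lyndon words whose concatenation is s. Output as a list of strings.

["c", "aadbccbabdccaccabbabddcababcbbdbcac"]

emit factor 1: 'c' (i=0, period=1)
emit factor 2: 'aadbccbabdccaccabbabddcababcbbdbcac' (i=1, period=35)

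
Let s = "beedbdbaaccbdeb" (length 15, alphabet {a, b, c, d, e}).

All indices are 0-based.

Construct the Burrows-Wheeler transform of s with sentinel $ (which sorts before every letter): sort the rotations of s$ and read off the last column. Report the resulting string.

bbaeddc$cabebdeb

rank  rotation          last
    0  $beedbdbaaccbdeb  b
    1  aaccbdeb$beedbdb  b
    2  accbdeb$beedbdba  a
    3  b$beedbdbaaccbde  e
    4  baaccbdeb$beedbd  d
    5  bdbaaccbdeb$beed  d
    6  bdeb$beedbdbaacc  c
    7  beedbdbaaccbdeb$  $
    8  cbdeb$beedbdbaac  c
    9  ccbdeb$beedbdbaa  a
   10  dbaaccbdeb$beedb  b
   11  dbdbaaccbdeb$bee  e
   12  deb$beedbdbaaccb  b
   13  eb$beedbdbaaccbd  d
   14  edbdbaaccbdeb$be  e
   15  eedbdbaaccbdeb$b  b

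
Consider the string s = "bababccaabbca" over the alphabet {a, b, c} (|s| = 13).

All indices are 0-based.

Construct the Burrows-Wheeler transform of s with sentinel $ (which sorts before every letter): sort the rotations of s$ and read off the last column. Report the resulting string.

rank  rotation        last
    0  $bababccaabbca  a
    1  a$bababccaabbc  c
    2  aabbca$bababcc  c
    3  ababccaabbca$b  b
    4  abbca$bababcca  a
    5  abccaabbca$bab  b
    6  bababccaabbca$  $
    7  babccaabbca$ba  a
    8  bbca$bababccaa  a
    9  bca$bababccaab  b
   10  bccaabbca$baba  a
   11  ca$bababccaabb  b
   12  caabbca$bababc  c
   13  ccaabbca$babab  b

accbab$aababcb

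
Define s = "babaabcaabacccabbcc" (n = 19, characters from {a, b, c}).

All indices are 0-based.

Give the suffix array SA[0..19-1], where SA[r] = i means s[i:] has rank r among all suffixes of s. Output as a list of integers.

rank→(start, suffix):
  0 → (7, 'aabacccabbcc')
  1 → (3, 'aabcaabacccabbcc')
  2 → (1, 'abaabcaabacccabbcc')
  3 → (8, 'abacccabbcc')
  4 → (14, 'abbcc')
  5 → (4, 'abcaabacccabbcc')
  6 → (10, 'acccabbcc')
  7 → (2, 'baabcaabacccabbcc')
  8 → (0, 'babaabcaabacccabbcc')
  9 → (9, 'bacccabbcc')
  10 → (15, 'bbcc')
  11 → (5, 'bcaabacccabbcc')
  12 → (16, 'bcc')
  13 → (18, 'c')
  14 → (6, 'caabacccabbcc')
  15 → (13, 'cabbcc')
  16 → (17, 'cc')
  17 → (12, 'ccabbcc')
  18 → (11, 'cccabbcc')

[7, 3, 1, 8, 14, 4, 10, 2, 0, 9, 15, 5, 16, 18, 6, 13, 17, 12, 11]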